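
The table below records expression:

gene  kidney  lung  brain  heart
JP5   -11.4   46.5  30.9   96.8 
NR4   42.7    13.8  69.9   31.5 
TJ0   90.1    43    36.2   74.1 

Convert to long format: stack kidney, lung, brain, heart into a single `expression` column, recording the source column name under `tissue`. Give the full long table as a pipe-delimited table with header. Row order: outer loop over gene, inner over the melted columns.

| gene | tissue | expression |
| JP5 | kidney | -11.4 |
| JP5 | lung | 46.5 |
| JP5 | brain | 30.9 |
| JP5 | heart | 96.8 |
| NR4 | kidney | 42.7 |
| NR4 | lung | 13.8 |
| NR4 | brain | 69.9 |
| NR4 | heart | 31.5 |
| TJ0 | kidney | 90.1 |
| TJ0 | lung | 43 |
| TJ0 | brain | 36.2 |
| TJ0 | heart | 74.1 |

Each (gene, column) pair becomes one row: 3 × 4 = 12 rows.
For example, (JP5, kidney) → expression=-11.4.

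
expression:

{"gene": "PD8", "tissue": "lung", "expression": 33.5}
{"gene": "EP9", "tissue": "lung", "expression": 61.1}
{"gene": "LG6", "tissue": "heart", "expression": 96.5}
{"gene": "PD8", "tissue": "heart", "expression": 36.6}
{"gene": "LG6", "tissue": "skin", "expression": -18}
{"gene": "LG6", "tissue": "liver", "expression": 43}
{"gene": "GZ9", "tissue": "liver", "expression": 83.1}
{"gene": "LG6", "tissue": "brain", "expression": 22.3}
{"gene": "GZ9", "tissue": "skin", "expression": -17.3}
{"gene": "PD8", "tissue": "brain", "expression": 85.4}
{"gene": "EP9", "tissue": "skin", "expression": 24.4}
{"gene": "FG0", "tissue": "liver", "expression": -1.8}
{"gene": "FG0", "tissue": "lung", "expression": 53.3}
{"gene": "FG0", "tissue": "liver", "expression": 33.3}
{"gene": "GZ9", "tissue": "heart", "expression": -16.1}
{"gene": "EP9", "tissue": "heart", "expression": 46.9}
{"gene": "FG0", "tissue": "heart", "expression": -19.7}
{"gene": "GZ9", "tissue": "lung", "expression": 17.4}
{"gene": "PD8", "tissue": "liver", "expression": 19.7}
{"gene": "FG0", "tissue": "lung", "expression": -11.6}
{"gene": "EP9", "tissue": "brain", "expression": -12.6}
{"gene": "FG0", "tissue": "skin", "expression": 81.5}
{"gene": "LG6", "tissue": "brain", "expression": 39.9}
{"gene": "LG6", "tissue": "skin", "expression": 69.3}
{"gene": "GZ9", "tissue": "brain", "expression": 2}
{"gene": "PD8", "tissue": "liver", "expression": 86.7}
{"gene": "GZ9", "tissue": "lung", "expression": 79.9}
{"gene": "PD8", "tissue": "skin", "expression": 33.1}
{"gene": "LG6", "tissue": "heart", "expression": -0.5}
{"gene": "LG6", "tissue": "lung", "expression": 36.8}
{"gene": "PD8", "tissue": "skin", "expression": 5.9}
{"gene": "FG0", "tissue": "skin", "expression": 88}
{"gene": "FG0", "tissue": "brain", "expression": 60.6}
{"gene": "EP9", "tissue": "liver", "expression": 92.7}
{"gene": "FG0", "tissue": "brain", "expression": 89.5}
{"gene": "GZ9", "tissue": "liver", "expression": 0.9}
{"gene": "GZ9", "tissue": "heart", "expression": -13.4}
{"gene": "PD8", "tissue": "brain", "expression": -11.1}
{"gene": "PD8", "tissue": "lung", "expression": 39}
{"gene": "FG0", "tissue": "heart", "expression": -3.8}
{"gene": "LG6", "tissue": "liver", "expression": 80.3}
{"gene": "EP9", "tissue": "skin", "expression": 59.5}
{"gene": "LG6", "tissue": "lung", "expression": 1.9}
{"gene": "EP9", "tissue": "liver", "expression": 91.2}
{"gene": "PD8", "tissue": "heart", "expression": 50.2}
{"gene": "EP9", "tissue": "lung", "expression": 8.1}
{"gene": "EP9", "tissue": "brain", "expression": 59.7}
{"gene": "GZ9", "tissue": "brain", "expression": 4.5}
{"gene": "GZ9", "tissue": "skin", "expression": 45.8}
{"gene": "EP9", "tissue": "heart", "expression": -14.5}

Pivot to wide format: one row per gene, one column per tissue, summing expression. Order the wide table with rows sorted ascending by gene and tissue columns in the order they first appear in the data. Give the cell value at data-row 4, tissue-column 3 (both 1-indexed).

51.3

With rows sorted ascending by gene, row 4 is gene=LG6. tissue columns in first-appearance order: lung, heart, skin, liver, brain; column 3 is skin.
Long rows with gene=LG6, tissue=skin: -18 + 69.3 = 51.3.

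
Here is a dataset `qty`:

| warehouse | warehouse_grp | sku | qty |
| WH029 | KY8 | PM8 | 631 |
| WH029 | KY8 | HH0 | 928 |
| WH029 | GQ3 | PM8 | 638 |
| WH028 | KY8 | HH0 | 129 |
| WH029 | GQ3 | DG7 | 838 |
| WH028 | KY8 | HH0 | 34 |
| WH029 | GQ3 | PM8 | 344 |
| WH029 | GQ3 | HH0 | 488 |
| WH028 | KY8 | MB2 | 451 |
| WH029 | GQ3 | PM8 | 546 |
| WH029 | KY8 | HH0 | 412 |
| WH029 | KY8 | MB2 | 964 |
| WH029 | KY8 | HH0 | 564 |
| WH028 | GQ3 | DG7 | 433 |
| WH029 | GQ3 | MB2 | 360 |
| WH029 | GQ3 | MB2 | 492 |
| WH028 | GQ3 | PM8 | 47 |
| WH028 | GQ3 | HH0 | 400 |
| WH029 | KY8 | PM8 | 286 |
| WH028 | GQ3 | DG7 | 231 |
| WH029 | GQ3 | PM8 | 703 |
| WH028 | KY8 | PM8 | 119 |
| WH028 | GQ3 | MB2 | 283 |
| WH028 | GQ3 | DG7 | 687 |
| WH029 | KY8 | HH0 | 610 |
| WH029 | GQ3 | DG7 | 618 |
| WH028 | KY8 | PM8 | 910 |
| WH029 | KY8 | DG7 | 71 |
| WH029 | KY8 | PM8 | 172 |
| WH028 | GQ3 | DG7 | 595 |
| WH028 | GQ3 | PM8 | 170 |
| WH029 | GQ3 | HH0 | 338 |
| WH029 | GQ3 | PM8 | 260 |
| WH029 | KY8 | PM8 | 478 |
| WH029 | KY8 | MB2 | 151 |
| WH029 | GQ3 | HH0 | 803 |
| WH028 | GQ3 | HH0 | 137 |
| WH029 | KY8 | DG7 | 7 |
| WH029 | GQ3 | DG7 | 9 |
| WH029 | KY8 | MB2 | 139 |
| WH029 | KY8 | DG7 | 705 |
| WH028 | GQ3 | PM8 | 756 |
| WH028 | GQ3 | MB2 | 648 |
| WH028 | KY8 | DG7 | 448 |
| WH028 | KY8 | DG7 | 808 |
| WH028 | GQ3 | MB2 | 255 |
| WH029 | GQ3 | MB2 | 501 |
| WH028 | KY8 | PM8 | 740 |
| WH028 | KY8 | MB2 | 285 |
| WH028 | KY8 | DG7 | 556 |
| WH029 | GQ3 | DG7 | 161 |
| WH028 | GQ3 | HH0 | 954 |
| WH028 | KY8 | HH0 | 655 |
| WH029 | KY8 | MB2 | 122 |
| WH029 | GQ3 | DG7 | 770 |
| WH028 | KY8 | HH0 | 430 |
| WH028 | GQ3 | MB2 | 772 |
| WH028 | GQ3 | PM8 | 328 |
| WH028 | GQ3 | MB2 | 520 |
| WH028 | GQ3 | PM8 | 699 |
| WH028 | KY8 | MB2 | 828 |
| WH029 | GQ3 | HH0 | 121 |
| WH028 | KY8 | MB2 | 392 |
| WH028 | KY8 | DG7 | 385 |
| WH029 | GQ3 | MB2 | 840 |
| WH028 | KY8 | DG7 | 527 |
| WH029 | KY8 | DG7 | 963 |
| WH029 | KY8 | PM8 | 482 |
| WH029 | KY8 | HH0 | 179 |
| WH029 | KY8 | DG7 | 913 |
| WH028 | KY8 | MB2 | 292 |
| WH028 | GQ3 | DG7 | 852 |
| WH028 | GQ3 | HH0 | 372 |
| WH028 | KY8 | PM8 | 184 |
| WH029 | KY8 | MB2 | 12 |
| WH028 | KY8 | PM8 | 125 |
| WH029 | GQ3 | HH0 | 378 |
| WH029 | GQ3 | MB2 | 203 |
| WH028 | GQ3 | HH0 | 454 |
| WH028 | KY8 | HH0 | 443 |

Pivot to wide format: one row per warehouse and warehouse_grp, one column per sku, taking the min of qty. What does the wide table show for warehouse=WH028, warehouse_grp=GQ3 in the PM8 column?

Rows with warehouse=WH028, warehouse_grp=GQ3 and sku=PM8: qty values are 47, 170, 756, 328, 699.
min(47, 170, 756, 328, 699) = 47.

47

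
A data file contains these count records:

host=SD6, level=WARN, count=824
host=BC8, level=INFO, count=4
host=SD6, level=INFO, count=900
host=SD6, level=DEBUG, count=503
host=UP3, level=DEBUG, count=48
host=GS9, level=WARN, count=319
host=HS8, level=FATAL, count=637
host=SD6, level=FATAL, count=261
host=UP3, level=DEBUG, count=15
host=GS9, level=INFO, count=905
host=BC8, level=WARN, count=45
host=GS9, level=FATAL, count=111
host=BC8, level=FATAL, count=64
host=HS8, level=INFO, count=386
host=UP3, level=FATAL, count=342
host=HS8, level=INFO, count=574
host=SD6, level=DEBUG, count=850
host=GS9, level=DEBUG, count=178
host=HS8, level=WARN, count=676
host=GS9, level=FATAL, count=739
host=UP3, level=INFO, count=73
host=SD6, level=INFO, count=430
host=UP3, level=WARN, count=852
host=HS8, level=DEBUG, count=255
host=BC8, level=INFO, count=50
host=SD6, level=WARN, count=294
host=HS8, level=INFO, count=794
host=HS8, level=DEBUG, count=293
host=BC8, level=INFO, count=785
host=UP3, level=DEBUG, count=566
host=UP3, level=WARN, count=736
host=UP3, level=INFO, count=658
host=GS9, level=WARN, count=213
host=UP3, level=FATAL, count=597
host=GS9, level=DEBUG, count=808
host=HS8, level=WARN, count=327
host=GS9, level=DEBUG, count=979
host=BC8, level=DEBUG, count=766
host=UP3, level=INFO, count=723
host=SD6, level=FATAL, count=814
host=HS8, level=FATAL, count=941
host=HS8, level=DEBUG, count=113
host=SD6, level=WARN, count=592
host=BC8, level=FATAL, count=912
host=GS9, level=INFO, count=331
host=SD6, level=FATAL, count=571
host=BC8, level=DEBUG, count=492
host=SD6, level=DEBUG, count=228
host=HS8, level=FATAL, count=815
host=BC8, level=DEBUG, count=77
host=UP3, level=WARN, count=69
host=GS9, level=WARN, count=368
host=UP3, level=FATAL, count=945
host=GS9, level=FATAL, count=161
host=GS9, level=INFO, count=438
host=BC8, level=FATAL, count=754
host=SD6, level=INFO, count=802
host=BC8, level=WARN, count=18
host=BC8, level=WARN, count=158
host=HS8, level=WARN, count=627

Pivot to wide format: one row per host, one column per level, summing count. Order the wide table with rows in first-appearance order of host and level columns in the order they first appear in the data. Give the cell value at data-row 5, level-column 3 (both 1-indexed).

661

With rows in first-appearance order of host, row 5 is host=HS8. level columns in first-appearance order: WARN, INFO, DEBUG, FATAL; column 3 is DEBUG.
Long rows with host=HS8, level=DEBUG: 255 + 293 + 113 = 661.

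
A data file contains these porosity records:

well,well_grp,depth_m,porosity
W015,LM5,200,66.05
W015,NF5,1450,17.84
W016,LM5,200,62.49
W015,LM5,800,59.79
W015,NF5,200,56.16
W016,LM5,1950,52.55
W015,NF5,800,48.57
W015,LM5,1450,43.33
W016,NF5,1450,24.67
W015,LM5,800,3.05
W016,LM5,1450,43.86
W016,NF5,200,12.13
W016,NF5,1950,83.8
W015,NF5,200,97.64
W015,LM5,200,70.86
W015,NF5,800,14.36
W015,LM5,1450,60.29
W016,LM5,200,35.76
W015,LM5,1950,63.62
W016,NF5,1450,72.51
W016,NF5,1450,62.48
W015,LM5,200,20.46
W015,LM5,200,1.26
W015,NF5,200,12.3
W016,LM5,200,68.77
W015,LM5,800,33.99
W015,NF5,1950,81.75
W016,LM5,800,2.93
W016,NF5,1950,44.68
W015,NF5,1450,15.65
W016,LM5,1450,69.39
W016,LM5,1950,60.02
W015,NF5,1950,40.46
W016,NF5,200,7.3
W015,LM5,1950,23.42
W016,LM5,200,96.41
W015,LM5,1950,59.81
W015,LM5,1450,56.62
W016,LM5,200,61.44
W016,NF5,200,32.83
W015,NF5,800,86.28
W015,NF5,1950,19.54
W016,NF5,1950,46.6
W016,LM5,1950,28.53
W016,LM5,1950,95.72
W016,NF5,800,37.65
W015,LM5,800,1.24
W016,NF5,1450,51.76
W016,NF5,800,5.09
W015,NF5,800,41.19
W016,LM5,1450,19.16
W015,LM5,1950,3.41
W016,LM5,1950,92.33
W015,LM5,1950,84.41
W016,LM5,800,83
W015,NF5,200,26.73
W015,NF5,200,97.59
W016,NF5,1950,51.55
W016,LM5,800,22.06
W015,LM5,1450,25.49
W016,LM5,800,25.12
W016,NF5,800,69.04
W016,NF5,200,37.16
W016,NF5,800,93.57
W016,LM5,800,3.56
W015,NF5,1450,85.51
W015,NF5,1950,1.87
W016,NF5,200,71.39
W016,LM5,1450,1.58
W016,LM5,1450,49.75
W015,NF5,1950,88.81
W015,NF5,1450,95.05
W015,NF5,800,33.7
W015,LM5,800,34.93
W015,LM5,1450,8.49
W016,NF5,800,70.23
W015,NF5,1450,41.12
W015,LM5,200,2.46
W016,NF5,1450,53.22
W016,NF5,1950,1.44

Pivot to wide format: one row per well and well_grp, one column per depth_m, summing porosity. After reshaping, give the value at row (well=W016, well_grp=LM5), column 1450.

Rows with well=W016, well_grp=LM5 and depth_m=1450: porosity values are 43.86, 69.39, 19.16, 1.58, 49.75.
43.86 + 69.39 + 19.16 + 1.58 + 49.75 = 183.74.

183.74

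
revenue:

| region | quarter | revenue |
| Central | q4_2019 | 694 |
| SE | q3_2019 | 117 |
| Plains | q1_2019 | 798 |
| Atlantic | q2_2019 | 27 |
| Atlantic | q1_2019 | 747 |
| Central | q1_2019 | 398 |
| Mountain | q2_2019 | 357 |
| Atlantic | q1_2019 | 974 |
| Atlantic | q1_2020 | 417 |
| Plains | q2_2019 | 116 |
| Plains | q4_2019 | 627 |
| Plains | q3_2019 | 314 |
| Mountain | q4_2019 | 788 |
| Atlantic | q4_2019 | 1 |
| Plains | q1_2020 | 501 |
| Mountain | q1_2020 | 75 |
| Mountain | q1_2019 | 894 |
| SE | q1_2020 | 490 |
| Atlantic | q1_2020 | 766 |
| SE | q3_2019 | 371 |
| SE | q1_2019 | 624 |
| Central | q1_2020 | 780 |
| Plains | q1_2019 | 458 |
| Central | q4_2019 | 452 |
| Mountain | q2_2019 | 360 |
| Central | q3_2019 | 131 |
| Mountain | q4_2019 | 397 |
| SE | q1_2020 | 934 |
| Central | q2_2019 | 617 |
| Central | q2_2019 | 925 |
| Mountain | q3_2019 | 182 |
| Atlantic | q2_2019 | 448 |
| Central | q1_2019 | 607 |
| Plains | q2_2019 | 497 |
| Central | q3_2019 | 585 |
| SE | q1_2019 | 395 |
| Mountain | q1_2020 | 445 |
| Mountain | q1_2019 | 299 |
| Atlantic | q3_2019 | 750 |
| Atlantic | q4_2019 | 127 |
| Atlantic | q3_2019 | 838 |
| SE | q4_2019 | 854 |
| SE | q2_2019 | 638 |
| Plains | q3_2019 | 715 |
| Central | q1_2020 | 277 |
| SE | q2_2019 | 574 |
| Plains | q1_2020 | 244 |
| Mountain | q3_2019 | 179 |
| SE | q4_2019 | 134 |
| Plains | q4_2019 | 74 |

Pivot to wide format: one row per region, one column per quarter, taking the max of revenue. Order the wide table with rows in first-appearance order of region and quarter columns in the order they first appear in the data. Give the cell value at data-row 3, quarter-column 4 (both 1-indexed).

497

With rows in first-appearance order of region, row 3 is region=Plains. quarter columns in first-appearance order: q4_2019, q3_2019, q1_2019, q2_2019, q1_2020; column 4 is q2_2019.
Long rows with region=Plains, quarter=q2_2019: max(116, 497) = 497.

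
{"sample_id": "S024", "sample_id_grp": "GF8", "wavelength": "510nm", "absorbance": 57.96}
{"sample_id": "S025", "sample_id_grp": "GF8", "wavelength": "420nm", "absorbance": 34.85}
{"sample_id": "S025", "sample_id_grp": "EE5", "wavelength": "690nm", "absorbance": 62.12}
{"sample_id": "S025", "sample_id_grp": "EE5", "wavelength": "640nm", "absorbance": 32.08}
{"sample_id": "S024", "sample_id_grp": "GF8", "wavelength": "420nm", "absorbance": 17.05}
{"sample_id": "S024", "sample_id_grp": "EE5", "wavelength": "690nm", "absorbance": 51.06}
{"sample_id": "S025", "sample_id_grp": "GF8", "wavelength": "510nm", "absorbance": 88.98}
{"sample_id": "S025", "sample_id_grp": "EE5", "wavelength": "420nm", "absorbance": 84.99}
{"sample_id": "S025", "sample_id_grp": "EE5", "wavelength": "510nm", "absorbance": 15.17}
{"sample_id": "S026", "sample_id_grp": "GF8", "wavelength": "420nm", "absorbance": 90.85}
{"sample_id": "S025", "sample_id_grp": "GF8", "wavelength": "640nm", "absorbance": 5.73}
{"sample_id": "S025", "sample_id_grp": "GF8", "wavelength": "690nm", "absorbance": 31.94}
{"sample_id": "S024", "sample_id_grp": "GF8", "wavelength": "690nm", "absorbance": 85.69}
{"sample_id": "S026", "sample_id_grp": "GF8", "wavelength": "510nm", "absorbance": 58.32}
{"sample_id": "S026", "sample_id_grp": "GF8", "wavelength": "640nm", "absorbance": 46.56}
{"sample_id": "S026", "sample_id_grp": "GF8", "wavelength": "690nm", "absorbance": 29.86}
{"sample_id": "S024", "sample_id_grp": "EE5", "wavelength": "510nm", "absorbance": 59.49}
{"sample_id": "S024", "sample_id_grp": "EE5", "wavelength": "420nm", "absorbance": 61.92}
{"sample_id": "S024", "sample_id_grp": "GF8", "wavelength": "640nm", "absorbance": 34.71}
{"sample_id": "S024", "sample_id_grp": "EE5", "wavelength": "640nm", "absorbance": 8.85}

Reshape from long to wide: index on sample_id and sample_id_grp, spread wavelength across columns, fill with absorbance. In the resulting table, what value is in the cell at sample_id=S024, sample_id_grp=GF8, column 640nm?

Wide layout: rows indexed by sample_id and sample_id_grp, columns are the 4 distinct wavelength values (510nm, 420nm, 690nm, 640nm).
Cell (sample_id=S024, sample_id_grp=GF8, wavelength=640nm) draws from the long row where sample_id=S024, sample_id_grp=GF8 and wavelength=640nm, which has absorbance=34.71.

34.71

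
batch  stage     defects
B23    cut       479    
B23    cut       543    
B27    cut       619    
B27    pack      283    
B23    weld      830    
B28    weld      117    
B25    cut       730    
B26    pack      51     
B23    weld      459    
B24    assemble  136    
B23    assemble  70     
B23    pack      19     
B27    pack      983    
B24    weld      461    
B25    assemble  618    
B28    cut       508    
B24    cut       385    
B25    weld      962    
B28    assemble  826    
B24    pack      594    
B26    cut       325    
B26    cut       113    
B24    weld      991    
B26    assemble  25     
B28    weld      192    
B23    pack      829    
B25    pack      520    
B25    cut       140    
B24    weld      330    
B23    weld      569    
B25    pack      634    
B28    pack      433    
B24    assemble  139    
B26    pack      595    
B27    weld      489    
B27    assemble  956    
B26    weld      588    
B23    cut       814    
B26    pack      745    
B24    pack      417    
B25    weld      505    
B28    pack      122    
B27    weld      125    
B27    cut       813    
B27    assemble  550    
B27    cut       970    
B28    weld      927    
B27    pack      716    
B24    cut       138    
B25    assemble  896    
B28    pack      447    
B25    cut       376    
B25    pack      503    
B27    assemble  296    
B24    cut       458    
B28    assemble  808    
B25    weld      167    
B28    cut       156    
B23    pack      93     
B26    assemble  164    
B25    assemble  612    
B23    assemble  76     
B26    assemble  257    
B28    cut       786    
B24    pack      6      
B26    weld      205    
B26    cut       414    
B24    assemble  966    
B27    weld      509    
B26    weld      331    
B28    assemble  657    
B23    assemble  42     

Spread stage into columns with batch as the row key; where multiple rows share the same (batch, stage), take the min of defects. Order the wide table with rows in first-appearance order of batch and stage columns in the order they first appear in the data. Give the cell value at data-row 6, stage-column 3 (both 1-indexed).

330

With rows in first-appearance order of batch, row 6 is batch=B24. stage columns in first-appearance order: cut, pack, weld, assemble; column 3 is weld.
Long rows with batch=B24, stage=weld: min(461, 991, 330) = 330.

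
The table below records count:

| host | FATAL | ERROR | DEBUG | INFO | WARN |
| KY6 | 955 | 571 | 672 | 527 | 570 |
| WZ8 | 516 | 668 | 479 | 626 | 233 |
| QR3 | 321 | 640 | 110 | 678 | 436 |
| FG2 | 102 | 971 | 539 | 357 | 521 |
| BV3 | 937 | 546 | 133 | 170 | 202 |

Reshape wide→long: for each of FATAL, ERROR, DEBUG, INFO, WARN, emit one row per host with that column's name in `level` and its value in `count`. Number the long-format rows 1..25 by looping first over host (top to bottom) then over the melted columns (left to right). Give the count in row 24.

25 rows total (5 × 5). Row 24: index ⌊(24-1)/5⌋ = 4 into host → BV3; (24-1) mod 5 = 3 into the melted columns → INFO.
So row 24 is (BV3, INFO, 170); count = 170.

170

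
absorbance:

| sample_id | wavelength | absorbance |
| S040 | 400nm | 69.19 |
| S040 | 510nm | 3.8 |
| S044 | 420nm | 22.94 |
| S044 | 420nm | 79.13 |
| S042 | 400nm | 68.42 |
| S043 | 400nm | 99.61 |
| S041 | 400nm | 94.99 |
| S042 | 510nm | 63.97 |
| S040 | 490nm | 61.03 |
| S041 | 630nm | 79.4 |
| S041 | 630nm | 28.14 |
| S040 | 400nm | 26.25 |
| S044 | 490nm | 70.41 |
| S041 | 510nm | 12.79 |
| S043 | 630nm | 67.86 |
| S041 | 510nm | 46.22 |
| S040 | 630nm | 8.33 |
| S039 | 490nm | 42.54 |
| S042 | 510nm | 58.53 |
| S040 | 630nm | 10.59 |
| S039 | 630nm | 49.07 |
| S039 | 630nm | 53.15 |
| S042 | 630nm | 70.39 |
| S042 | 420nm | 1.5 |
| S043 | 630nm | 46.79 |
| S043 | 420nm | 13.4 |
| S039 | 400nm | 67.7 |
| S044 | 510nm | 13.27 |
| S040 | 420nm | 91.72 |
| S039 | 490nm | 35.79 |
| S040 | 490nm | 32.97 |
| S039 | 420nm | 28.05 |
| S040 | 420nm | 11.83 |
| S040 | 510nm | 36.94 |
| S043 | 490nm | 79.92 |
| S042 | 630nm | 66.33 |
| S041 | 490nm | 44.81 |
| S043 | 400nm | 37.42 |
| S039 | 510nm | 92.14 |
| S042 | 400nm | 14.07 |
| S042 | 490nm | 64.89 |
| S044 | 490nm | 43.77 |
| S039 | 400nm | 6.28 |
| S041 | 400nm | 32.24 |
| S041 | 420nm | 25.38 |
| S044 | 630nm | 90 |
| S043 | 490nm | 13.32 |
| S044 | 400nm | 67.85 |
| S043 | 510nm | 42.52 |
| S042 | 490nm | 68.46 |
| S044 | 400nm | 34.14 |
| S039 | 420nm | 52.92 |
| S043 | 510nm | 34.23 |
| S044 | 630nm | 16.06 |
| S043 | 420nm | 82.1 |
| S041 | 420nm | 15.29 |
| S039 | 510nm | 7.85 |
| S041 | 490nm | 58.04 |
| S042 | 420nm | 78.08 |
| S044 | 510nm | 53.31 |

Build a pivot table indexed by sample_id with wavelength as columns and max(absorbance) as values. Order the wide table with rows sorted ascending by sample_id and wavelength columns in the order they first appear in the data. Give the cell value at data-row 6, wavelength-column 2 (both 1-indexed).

With rows sorted ascending by sample_id, row 6 is sample_id=S044. wavelength columns in first-appearance order: 400nm, 510nm, 420nm, 490nm, 630nm; column 2 is 510nm.
Long rows with sample_id=S044, wavelength=510nm: max(13.27, 53.31) = 53.31.

53.31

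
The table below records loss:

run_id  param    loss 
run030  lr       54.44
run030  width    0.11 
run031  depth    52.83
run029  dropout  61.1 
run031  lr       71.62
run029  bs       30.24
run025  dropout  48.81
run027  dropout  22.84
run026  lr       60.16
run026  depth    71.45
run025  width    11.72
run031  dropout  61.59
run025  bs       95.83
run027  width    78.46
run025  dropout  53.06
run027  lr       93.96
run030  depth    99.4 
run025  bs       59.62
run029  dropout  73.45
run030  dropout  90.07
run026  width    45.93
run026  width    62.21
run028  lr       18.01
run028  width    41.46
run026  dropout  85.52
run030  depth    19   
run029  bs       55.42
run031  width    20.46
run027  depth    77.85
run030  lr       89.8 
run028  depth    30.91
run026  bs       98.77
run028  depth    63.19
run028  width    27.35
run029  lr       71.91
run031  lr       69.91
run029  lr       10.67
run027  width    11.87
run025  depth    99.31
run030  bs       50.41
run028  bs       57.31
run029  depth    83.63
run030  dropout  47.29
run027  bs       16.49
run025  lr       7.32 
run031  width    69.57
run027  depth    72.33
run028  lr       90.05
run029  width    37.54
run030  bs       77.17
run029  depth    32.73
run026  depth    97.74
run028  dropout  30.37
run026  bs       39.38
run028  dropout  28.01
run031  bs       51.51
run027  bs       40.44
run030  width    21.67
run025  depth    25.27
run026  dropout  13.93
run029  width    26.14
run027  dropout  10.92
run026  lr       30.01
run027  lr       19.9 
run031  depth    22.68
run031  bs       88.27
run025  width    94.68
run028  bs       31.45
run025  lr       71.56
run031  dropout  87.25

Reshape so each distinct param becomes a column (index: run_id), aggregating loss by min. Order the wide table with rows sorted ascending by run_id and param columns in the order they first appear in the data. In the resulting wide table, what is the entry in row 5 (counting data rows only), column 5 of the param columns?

30.24

With rows sorted ascending by run_id, row 5 is run_id=run029. param columns in first-appearance order: lr, width, depth, dropout, bs; column 5 is bs.
Long rows with run_id=run029, param=bs: min(30.24, 55.42) = 30.24.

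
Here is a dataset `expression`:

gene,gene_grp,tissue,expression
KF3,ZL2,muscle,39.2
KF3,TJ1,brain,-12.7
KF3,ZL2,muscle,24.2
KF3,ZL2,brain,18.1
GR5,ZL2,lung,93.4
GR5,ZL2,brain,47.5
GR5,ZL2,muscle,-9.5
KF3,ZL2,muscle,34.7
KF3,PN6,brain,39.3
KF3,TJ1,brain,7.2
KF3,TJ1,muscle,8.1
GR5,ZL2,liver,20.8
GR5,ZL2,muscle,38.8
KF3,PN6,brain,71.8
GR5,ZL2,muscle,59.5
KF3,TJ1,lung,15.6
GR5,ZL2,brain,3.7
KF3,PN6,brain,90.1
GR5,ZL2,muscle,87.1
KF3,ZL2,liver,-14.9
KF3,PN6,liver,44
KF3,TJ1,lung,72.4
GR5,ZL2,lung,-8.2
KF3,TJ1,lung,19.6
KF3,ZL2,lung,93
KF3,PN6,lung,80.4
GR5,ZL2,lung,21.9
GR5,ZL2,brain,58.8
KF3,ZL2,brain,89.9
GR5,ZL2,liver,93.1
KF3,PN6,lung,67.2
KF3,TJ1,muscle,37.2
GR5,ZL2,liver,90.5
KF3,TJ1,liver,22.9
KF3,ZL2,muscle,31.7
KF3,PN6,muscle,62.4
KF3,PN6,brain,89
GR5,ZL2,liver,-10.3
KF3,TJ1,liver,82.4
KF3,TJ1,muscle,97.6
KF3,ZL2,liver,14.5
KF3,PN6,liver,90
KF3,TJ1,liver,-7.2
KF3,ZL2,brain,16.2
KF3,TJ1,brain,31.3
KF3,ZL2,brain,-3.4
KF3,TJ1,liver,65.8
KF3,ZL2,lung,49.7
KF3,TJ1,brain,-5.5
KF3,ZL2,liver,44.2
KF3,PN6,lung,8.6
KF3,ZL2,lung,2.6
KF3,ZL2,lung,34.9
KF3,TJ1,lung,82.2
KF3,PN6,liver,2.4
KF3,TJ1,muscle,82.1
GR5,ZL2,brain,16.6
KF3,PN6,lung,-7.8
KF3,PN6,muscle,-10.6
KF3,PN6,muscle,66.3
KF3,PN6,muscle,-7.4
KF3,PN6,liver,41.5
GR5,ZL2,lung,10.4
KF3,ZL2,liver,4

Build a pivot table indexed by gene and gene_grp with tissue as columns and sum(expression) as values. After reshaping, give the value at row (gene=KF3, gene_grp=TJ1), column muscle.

225

Rows with gene=KF3, gene_grp=TJ1 and tissue=muscle: expression values are 8.1, 37.2, 97.6, 82.1.
8.1 + 37.2 + 97.6 + 82.1 = 225.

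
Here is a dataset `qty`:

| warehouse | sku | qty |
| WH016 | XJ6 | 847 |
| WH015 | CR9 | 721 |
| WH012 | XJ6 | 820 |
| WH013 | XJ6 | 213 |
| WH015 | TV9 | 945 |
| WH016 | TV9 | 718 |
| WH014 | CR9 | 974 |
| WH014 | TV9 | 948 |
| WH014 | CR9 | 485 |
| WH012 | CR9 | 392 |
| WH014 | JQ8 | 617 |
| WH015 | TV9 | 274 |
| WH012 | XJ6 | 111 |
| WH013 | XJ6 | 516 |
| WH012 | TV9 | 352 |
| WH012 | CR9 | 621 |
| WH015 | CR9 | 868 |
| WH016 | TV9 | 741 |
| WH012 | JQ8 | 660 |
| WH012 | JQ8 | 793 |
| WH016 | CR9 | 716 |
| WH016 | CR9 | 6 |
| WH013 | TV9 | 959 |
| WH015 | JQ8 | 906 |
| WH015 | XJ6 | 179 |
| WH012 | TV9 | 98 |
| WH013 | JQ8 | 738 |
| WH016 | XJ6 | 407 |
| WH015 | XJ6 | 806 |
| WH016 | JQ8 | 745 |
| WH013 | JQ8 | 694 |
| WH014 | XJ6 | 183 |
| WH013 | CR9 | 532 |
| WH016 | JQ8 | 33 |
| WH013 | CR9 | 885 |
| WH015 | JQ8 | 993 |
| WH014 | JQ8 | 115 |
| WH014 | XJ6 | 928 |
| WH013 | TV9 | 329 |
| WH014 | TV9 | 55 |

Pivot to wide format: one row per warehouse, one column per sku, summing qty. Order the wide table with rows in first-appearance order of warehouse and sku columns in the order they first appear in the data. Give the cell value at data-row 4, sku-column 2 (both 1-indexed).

With rows in first-appearance order of warehouse, row 4 is warehouse=WH013. sku columns in first-appearance order: XJ6, CR9, TV9, JQ8; column 2 is CR9.
Long rows with warehouse=WH013, sku=CR9: 532 + 885 = 1417.

1417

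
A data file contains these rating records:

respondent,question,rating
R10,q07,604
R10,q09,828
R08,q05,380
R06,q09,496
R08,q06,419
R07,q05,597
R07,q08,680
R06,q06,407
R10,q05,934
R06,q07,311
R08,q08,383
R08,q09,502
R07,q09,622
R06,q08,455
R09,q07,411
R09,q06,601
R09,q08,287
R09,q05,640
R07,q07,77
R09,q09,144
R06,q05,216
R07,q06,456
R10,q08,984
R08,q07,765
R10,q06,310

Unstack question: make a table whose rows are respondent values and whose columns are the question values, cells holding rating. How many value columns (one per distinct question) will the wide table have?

5

5 distinct question values: q05, q06, q07, q08, q09.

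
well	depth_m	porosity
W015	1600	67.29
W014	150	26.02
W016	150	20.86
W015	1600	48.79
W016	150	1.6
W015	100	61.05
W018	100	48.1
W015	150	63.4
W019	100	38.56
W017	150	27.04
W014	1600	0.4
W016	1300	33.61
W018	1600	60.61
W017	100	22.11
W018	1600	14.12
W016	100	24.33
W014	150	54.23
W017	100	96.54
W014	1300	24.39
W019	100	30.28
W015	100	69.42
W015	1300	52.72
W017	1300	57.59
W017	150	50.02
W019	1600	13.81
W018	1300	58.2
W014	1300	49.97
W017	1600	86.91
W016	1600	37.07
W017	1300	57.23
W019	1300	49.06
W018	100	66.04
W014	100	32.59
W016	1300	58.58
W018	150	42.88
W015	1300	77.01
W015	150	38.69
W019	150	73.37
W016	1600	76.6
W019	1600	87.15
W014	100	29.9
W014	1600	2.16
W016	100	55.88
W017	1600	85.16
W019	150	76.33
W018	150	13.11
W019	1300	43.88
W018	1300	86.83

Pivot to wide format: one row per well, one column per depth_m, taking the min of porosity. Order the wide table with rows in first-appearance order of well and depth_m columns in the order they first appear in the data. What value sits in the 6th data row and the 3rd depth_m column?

22.11

With rows in first-appearance order of well, row 6 is well=W017. depth_m columns in first-appearance order: 1600, 150, 100, 1300; column 3 is 100.
Long rows with well=W017, depth_m=100: min(22.11, 96.54) = 22.11.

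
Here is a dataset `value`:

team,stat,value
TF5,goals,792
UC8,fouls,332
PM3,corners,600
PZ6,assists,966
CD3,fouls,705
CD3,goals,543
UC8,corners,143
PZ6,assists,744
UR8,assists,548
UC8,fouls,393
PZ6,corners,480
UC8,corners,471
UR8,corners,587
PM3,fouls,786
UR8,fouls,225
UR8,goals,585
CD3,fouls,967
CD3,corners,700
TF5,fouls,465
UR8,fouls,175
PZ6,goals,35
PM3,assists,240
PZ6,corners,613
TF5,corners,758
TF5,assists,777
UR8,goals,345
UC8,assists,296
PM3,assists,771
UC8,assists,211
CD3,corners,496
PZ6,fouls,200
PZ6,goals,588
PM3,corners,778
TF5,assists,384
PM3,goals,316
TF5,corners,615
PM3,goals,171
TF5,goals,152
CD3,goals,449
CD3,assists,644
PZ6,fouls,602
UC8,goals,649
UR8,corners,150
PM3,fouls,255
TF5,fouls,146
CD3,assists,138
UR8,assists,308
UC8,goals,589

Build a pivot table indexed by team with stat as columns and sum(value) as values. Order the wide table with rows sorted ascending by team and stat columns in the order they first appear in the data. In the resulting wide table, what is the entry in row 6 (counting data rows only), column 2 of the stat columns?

400

With rows sorted ascending by team, row 6 is team=UR8. stat columns in first-appearance order: goals, fouls, corners, assists; column 2 is fouls.
Long rows with team=UR8, stat=fouls: 225 + 175 = 400.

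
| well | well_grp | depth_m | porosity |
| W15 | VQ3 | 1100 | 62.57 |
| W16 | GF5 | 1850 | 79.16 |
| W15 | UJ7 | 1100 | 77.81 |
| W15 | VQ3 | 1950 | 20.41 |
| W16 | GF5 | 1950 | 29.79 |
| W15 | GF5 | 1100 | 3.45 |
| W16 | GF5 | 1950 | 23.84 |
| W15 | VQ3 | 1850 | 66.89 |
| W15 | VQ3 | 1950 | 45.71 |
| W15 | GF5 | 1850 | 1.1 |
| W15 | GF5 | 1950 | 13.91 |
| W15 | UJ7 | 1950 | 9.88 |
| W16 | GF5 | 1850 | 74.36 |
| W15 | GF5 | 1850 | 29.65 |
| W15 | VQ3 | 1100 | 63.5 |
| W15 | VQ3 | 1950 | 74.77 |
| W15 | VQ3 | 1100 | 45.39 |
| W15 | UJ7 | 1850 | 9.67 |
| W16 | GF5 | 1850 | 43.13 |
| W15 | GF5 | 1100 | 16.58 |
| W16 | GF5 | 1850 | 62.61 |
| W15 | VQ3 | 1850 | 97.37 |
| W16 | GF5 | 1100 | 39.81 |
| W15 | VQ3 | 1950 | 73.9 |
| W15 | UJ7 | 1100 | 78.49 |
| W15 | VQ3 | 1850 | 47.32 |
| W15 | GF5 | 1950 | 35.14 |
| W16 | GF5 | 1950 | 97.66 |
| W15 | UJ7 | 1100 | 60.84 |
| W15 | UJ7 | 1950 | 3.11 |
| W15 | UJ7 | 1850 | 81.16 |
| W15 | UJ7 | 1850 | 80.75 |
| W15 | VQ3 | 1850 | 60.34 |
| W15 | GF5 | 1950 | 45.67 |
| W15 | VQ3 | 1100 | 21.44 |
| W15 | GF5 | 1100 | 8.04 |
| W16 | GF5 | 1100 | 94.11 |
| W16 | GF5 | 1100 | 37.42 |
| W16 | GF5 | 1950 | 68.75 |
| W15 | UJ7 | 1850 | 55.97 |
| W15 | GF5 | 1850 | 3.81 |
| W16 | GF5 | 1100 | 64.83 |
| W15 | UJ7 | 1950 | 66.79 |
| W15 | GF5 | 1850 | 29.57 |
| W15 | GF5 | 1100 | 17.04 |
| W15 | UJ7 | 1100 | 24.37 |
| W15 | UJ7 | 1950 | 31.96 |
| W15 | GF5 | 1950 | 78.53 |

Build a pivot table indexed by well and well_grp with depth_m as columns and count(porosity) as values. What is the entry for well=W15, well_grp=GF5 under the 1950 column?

Rows with well=W15, well_grp=GF5 and depth_m=1950: porosity values are 13.91, 35.14, 45.67, 78.53.
4 rows match — count = 4.

4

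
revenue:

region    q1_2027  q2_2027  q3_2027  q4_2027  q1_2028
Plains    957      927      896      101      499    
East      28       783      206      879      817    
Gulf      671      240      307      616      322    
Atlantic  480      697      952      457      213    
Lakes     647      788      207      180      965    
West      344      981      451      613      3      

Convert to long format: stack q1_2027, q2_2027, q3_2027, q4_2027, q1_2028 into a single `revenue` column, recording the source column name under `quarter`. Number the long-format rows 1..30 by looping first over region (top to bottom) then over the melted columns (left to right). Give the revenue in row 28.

451

30 rows total (6 × 5). Row 28: index ⌊(28-1)/5⌋ = 5 into region → West; (28-1) mod 5 = 2 into the melted columns → q3_2027.
So row 28 is (West, q3_2027, 451); revenue = 451.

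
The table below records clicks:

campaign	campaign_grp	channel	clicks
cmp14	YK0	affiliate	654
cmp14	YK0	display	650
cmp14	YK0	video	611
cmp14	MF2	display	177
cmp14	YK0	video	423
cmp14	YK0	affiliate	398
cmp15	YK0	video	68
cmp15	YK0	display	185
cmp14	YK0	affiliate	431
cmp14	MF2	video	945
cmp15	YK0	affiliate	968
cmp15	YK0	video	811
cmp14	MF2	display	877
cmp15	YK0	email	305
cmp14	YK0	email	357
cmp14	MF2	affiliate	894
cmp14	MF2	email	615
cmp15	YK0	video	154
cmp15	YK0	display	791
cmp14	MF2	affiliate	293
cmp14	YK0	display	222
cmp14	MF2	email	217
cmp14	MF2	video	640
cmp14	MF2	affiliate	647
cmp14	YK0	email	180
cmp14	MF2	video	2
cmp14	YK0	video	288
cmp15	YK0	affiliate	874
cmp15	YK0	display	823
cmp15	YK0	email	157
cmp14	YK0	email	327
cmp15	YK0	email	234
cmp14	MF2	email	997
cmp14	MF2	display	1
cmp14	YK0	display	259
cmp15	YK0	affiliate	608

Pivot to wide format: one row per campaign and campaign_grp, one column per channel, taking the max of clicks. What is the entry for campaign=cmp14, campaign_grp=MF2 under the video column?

Rows with campaign=cmp14, campaign_grp=MF2 and channel=video: clicks values are 945, 640, 2.
max(945, 640, 2) = 945.

945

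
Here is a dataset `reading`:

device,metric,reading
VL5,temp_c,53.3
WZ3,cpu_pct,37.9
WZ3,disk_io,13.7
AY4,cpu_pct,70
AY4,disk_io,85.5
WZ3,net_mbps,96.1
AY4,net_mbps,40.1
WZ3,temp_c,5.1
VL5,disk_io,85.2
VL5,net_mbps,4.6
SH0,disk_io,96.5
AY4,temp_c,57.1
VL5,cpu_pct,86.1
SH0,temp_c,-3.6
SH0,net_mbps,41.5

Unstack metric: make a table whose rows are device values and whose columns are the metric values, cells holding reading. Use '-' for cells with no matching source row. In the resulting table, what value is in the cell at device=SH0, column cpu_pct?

-

No long-format row has device=SH0 and metric=cpu_pct, so the cell is -.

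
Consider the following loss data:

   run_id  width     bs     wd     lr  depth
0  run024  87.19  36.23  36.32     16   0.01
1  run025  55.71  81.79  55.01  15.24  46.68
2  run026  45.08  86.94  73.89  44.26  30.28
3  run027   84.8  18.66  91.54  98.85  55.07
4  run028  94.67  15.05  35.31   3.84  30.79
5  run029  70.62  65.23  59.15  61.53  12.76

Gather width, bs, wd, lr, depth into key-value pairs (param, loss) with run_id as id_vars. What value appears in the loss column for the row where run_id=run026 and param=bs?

Unpivoting turns each (run_id, wide-column) pair into one long row.
The wide cell at row run026, column bs holds 86.94, so the long row (run026, bs) has loss=86.94.

86.94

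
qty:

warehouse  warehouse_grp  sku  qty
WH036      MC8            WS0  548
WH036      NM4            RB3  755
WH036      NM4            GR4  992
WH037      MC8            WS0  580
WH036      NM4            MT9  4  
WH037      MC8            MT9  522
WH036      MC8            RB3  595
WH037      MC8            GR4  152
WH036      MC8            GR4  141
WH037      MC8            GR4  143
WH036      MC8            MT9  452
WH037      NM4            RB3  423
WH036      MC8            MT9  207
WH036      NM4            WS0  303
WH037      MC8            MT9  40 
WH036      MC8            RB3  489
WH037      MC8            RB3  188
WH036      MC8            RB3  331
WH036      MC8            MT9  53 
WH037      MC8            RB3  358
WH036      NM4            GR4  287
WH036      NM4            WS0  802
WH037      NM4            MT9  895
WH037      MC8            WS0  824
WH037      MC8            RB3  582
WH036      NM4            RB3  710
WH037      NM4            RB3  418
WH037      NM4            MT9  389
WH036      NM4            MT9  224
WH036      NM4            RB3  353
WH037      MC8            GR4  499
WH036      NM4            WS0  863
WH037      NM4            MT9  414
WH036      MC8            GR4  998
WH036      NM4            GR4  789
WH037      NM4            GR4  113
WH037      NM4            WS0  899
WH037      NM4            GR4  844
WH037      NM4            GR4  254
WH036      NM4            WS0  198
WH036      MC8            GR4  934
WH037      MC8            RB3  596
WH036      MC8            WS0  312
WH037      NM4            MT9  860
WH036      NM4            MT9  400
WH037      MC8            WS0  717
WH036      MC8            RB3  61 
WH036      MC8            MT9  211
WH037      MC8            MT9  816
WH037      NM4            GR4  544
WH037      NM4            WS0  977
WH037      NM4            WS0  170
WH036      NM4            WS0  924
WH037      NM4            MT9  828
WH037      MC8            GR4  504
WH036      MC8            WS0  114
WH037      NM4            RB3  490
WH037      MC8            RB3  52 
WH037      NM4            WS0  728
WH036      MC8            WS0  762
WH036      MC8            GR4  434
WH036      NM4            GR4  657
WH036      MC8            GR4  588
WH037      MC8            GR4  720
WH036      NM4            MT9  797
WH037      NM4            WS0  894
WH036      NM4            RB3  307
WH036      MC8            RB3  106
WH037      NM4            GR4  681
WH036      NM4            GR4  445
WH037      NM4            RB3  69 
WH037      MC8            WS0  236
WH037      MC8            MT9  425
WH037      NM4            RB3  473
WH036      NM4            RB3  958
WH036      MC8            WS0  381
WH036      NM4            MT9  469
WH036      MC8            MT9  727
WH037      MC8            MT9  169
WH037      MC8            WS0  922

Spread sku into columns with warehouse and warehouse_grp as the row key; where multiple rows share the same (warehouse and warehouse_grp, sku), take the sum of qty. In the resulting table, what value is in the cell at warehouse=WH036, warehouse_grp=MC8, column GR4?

3095

Rows with warehouse=WH036, warehouse_grp=MC8 and sku=GR4: qty values are 141, 998, 934, 434, 588.
141 + 998 + 934 + 434 + 588 = 3095.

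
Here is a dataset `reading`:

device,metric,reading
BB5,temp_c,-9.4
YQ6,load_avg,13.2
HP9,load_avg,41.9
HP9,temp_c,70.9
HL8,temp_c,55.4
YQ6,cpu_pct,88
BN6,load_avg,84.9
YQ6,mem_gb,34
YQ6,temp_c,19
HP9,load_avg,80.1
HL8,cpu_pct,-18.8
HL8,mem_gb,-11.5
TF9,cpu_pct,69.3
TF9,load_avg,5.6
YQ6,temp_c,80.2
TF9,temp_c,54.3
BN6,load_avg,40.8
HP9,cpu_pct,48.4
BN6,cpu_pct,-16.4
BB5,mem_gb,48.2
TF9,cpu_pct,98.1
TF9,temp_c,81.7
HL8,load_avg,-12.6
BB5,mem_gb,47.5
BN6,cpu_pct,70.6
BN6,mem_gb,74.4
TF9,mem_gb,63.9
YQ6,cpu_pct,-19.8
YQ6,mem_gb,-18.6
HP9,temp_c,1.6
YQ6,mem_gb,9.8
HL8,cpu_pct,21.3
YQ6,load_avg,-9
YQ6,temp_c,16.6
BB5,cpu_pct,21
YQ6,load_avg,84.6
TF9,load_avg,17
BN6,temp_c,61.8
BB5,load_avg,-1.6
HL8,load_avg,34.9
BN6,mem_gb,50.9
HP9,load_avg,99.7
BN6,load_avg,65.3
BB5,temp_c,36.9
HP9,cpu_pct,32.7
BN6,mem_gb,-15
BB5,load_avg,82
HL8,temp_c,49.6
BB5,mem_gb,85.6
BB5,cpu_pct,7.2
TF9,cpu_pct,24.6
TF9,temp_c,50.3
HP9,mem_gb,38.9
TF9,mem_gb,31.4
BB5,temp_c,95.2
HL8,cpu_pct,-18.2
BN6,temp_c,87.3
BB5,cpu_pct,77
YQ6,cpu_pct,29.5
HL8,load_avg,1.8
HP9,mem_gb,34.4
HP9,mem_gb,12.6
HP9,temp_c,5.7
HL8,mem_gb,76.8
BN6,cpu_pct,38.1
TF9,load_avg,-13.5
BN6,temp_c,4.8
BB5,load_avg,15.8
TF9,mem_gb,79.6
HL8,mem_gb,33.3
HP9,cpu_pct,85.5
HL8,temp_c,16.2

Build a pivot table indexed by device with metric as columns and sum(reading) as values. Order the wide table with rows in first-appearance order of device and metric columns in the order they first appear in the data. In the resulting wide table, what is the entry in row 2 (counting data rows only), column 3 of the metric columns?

With rows in first-appearance order of device, row 2 is device=YQ6. metric columns in first-appearance order: temp_c, load_avg, cpu_pct, mem_gb; column 3 is cpu_pct.
Long rows with device=YQ6, metric=cpu_pct: 88 + -19.8 + 29.5 = 97.7.

97.7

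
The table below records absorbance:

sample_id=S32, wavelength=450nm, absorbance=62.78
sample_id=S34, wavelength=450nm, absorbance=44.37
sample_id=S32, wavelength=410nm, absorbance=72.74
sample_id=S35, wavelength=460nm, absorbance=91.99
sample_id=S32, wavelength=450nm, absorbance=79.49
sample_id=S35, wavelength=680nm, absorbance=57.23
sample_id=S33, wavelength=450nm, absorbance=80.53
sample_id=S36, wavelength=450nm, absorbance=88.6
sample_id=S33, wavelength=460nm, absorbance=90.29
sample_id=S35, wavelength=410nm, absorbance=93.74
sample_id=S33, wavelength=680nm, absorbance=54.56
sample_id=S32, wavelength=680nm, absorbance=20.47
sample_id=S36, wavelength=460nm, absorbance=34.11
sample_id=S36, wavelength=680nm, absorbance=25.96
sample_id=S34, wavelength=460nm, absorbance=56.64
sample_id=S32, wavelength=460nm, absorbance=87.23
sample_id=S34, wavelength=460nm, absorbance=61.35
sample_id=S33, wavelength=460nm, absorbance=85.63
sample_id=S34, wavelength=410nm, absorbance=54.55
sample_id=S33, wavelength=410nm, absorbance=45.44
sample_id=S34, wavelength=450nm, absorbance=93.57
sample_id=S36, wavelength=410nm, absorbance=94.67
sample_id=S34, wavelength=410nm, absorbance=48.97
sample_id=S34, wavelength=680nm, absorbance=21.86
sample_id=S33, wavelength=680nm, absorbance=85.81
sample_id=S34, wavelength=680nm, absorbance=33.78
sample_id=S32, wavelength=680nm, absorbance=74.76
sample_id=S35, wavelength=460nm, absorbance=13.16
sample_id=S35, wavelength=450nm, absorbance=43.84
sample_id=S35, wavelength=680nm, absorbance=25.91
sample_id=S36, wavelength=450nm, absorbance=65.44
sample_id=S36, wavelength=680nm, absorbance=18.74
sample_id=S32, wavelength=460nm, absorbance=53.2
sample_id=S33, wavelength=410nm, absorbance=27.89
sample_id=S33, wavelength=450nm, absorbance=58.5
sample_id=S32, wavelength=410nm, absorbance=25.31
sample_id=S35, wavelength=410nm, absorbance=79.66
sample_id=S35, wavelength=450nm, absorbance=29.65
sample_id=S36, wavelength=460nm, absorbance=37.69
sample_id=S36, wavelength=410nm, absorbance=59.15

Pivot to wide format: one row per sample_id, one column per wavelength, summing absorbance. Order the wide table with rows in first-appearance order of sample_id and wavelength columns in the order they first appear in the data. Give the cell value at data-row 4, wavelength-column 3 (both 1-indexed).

175.92

With rows in first-appearance order of sample_id, row 4 is sample_id=S33. wavelength columns in first-appearance order: 450nm, 410nm, 460nm, 680nm; column 3 is 460nm.
Long rows with sample_id=S33, wavelength=460nm: 90.29 + 85.63 = 175.92.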